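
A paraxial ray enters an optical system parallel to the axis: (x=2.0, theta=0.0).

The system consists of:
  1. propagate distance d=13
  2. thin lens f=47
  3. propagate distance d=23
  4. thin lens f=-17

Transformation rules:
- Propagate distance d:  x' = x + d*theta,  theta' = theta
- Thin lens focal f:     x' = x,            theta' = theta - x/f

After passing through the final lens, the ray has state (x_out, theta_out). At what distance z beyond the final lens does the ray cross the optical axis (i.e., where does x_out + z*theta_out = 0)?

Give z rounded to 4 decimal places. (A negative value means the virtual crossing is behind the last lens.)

Initial: x=2.0000 theta=0.0000
After 1 (propagate distance d=13): x=2.0000 theta=0.0000
After 2 (thin lens f=47): x=2.0000 theta=-2/47 (≈-0.0426)
After 3 (propagate distance d=23): x=48/47 (≈1.0213) theta=-2/47 (≈-0.0426)
After 4 (thin lens f=-17): x=48/47 (≈1.0213) theta=14/799 (≈0.0175)
z_focus = -x_out/theta_out = -(48/47)/(14/799) = -408/7 ≈ -58.2857
Rounded to 4 decimal places: z = -58.2857

Answer: -58.2857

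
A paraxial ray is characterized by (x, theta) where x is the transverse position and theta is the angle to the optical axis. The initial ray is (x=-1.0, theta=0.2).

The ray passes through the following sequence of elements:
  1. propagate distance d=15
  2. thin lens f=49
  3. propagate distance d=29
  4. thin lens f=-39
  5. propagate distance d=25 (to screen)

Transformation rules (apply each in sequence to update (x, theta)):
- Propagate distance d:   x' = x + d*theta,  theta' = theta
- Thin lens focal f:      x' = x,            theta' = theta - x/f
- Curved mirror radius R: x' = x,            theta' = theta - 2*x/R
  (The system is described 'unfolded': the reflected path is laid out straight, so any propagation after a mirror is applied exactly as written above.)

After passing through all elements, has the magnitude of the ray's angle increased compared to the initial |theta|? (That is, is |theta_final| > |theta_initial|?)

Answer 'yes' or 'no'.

Answer: yes

Derivation:
Initial: x=-1.0000 theta=0.2000
After 1 (propagate distance d=15): x=2.0000 theta=0.2000
After 2 (thin lens f=49): x=2.0000 theta=39/245 (≈0.1592)
After 3 (propagate distance d=29): x=1621/245 (≈6.6163) theta=39/245 (≈0.1592)
After 4 (thin lens f=-39): x=1621/245 (≈6.6163) theta=3142/9555 (≈0.3288)
After 5 (propagate distance d=25 (to screen)): x=141769/9555 (≈14.8372) theta=3142/9555 (≈0.3288)
|theta_initial|=0.2000 |theta_final|=3142/9555 (≈0.3288) -> increased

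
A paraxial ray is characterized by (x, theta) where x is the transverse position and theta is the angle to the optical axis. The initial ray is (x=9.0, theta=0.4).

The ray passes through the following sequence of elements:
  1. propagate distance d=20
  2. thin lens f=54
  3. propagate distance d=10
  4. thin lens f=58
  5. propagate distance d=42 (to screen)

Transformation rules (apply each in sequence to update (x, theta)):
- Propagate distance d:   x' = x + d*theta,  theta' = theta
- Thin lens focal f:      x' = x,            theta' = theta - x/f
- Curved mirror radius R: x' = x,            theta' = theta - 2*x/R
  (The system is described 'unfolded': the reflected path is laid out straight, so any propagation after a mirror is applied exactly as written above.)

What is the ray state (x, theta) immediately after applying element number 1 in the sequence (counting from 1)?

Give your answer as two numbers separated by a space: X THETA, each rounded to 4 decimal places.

Answer: 17.0000 0.4000

Derivation:
Initial: x=9.0000 theta=0.4000
After 1 (propagate distance d=20): x=17.0000 theta=0.4000
Rounded to 4 decimal places: x = 17.0000, theta = 0.4000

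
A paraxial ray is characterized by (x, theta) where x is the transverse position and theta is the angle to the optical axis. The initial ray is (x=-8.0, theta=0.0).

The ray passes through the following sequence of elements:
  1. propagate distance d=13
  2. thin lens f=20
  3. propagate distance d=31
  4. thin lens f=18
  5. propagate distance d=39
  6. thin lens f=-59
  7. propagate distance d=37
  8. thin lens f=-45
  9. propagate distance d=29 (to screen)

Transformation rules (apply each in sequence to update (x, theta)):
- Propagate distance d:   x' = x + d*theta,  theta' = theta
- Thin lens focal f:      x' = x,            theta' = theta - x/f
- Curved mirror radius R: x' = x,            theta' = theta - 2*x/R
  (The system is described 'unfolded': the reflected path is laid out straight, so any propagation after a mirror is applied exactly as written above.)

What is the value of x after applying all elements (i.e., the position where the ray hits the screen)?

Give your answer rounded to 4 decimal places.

Initial: x=-8.0000 theta=0.0000
After 1 (propagate distance d=13): x=-8.0000 theta=0.0000
After 2 (thin lens f=20): x=-8.0000 theta=0.4000
After 3 (propagate distance d=31): x=4.4000 theta=0.4000
After 4 (thin lens f=18): x=4.4000 theta=7/45 (≈0.1556)
After 5 (propagate distance d=39): x=157/15 (≈10.4667) theta=7/45 (≈0.1556)
After 6 (thin lens f=-59): x=157/15 (≈10.4667) theta=884/2655 (≈0.3330)
After 7 (propagate distance d=37): x=60497/2655 (≈22.7861) theta=884/2655 (≈0.3330)
After 8 (thin lens f=-45): x=60497/2655 (≈22.7861) theta=100277/119475 (≈0.8393)
After 9 (propagate distance d=29 (to screen)): x=5630398/119475 (≈47.1262) theta=100277/119475 (≈0.8393)
Rounded to 4 decimal places: x = 47.1262

Answer: 47.1262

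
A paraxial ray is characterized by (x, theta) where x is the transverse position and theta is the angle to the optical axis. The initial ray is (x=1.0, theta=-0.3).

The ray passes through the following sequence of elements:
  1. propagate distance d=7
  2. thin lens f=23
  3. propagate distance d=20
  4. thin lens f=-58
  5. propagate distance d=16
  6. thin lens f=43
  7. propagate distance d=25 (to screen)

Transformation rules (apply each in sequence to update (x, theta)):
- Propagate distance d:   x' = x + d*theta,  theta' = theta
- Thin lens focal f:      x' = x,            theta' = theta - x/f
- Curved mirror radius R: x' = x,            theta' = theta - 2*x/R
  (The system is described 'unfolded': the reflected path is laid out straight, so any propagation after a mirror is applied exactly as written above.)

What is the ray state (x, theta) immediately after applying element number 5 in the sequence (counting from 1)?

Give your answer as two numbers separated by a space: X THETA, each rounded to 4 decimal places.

Initial: x=1.0000 theta=-0.3000
After 1 (propagate distance d=7): x=-1.1000 theta=-0.3000
After 2 (thin lens f=23): x=-1.1000 theta=-29/115 (≈-0.2522)
After 3 (propagate distance d=20): x=-1413/230 (≈-6.1435) theta=-29/115 (≈-0.2522)
After 4 (thin lens f=-58): x=-1413/230 (≈-6.1435) theta=-4777/13340 (≈-0.3581)
After 5 (propagate distance d=16): x=-79193/6670 (≈-11.8730) theta=-4777/13340 (≈-0.3581)
Rounded to 4 decimal places: x = -11.8730, theta = -0.3581

Answer: -11.8730 -0.3581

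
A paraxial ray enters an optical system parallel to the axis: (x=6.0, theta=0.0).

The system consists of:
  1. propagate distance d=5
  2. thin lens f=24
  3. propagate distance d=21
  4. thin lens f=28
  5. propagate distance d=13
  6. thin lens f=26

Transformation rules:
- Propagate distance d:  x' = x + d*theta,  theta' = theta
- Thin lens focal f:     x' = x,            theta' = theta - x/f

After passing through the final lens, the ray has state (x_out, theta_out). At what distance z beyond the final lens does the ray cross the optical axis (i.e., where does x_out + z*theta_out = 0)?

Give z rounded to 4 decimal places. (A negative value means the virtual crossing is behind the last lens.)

Answer: -17.0308

Derivation:
Initial: x=6.0000 theta=0.0000
After 1 (propagate distance d=5): x=6.0000 theta=0.0000
After 2 (thin lens f=24): x=6.0000 theta=-0.2500
After 3 (propagate distance d=21): x=0.7500 theta=-0.2500
After 4 (thin lens f=28): x=0.7500 theta=-31/112 (≈-0.2768)
After 5 (propagate distance d=13): x=-319/112 (≈-2.8482) theta=-31/112 (≈-0.2768)
After 6 (thin lens f=26): x=-319/112 (≈-2.8482) theta=-487/2912 (≈-0.1672)
z_focus = -x_out/theta_out = -(-319/112)/(-487/2912) = -8294/487 ≈ -17.0308
Rounded to 4 decimal places: z = -17.0308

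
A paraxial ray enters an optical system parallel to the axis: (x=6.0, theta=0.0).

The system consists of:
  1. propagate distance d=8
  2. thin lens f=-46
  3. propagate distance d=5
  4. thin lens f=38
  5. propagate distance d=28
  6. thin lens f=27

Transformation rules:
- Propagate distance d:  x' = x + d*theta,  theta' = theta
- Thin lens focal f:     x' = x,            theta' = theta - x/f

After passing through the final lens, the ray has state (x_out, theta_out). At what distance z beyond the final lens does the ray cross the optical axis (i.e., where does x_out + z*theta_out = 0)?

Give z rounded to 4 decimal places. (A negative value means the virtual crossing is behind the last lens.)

Initial: x=6.0000 theta=0.0000
After 1 (propagate distance d=8): x=6.0000 theta=0.0000
After 2 (thin lens f=-46): x=6.0000 theta=3/23 (≈0.1304)
After 3 (propagate distance d=5): x=153/23 (≈6.6522) theta=3/23 (≈0.1304)
After 4 (thin lens f=38): x=153/23 (≈6.6522) theta=-39/874 (≈-0.0446)
After 5 (propagate distance d=28): x=2361/437 (≈5.4027) theta=-39/874 (≈-0.0446)
After 6 (thin lens f=27): x=2361/437 (≈5.4027) theta=-1925/7866 (≈-0.2447)
z_focus = -x_out/theta_out = -(2361/437)/(-1925/7866) = 42498/1925 ≈ 22.0769
Rounded to 4 decimal places: z = 22.0769

Answer: 22.0769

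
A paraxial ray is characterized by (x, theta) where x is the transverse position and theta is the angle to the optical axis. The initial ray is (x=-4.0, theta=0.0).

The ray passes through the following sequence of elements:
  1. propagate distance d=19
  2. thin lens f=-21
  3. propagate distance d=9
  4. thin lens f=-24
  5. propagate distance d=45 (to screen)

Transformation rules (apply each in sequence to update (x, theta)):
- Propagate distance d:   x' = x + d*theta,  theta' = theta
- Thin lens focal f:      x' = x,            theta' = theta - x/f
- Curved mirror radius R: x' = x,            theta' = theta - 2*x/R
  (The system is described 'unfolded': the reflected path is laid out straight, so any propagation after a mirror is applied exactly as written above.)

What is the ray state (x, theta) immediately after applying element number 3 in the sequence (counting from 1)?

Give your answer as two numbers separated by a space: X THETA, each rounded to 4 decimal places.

Answer: -5.7143 -0.1905

Derivation:
Initial: x=-4.0000 theta=0.0000
After 1 (propagate distance d=19): x=-4.0000 theta=0.0000
After 2 (thin lens f=-21): x=-4.0000 theta=-4/21 (≈-0.1905)
After 3 (propagate distance d=9): x=-40/7 (≈-5.7143) theta=-4/21 (≈-0.1905)
Rounded to 4 decimal places: x = -5.7143, theta = -0.1905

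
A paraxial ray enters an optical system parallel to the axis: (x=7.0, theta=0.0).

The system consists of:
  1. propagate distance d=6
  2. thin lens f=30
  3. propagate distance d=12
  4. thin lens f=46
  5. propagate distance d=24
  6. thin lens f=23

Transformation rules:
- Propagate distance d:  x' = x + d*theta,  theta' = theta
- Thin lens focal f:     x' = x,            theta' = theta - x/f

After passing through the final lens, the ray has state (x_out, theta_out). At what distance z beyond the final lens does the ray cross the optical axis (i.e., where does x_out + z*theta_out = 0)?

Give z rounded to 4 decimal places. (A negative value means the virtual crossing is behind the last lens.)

Answer: -21.3141

Derivation:
Initial: x=7.0000 theta=0.0000
After 1 (propagate distance d=6): x=7.0000 theta=0.0000
After 2 (thin lens f=30): x=7.0000 theta=-7/30 (≈-0.2333)
After 3 (propagate distance d=12): x=4.2000 theta=-7/30 (≈-0.2333)
After 4 (thin lens f=46): x=4.2000 theta=-112/345 (≈-0.3246)
After 5 (propagate distance d=24): x=-413/115 (≈-3.5913) theta=-112/345 (≈-0.3246)
After 6 (thin lens f=23): x=-413/115 (≈-3.5913) theta=-1337/7935 (≈-0.1685)
z_focus = -x_out/theta_out = -(-413/115)/(-1337/7935) = -4071/191 ≈ -21.3141
Rounded to 4 decimal places: z = -21.3141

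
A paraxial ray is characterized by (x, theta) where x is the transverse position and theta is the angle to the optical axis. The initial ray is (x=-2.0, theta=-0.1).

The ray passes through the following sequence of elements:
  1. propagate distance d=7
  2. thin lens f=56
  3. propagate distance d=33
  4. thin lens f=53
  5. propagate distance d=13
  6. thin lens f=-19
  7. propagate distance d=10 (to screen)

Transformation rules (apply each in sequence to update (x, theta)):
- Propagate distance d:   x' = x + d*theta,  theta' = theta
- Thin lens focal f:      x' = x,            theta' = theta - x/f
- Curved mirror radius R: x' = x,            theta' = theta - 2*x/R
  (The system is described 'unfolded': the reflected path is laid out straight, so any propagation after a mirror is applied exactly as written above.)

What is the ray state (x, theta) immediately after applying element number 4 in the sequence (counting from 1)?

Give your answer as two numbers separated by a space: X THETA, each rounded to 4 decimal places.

Answer: -4.4089 0.0314

Derivation:
Initial: x=-2.0000 theta=-0.1000
After 1 (propagate distance d=7): x=-2.7000 theta=-0.1000
After 2 (thin lens f=56): x=-2.7000 theta=-29/560 (≈-0.0518)
After 3 (propagate distance d=33): x=-2469/560 (≈-4.4089) theta=-29/560 (≈-0.0518)
After 4 (thin lens f=53): x=-2469/560 (≈-4.4089) theta=233/7420 (≈0.0314)
Rounded to 4 decimal places: x = -4.4089, theta = 0.0314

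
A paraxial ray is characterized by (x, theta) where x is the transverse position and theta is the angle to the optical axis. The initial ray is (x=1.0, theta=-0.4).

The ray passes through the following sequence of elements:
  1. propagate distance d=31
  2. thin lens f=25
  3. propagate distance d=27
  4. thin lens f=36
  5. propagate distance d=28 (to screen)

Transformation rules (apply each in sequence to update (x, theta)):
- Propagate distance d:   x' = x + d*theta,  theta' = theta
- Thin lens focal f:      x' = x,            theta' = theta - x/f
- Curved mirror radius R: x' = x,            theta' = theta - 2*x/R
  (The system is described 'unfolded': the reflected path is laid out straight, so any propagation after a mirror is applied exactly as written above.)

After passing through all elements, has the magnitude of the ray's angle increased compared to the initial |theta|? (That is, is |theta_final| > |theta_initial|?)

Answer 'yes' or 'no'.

Answer: no

Derivation:
Initial: x=1.0000 theta=-0.4000
After 1 (propagate distance d=31): x=-11.4000 theta=-0.4000
After 2 (thin lens f=25): x=-11.4000 theta=0.0560
After 3 (propagate distance d=27): x=-9.8880 theta=0.0560
After 4 (thin lens f=36): x=-9.8880 theta=124/375 (≈0.3307)
After 5 (propagate distance d=28 (to screen)): x=-236/375 (≈-0.6293) theta=124/375 (≈0.3307)
|theta_initial|=0.4000 |theta_final|=124/375 (≈0.3307) -> not increased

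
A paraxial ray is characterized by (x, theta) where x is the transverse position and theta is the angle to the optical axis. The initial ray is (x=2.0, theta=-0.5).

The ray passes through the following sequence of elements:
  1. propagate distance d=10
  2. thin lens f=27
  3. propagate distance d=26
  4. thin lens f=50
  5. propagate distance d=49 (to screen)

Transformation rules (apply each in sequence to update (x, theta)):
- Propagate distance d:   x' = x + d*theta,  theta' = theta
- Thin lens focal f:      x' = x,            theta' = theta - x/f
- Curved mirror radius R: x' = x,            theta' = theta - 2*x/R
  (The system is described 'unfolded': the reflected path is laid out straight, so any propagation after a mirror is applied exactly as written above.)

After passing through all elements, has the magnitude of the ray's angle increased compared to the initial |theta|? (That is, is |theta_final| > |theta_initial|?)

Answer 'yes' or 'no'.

Initial: x=2.0000 theta=-0.5000
After 1 (propagate distance d=10): x=-3.0000 theta=-0.5000
After 2 (thin lens f=27): x=-3.0000 theta=-7/18 (≈-0.3889)
After 3 (propagate distance d=26): x=-118/9 (≈-13.1111) theta=-7/18 (≈-0.3889)
After 4 (thin lens f=50): x=-118/9 (≈-13.1111) theta=-19/150 (≈-0.1267)
After 5 (propagate distance d=49 (to screen)): x=-8693/450 (≈-19.3178) theta=-19/150 (≈-0.1267)
|theta_initial|=0.5000 |theta_final|=19/150 (≈0.1267) -> not increased

Answer: no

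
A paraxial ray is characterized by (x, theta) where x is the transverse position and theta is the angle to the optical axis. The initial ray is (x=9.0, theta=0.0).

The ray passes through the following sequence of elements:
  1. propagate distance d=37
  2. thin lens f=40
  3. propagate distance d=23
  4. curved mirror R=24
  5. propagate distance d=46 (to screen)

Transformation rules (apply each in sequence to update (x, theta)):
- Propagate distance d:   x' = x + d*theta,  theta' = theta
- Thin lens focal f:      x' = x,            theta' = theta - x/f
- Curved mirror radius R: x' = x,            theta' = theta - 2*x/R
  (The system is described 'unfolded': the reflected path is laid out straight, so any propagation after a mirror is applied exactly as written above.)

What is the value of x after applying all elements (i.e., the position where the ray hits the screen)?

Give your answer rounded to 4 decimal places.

Answer: -21.1875

Derivation:
Initial: x=9.0000 theta=0.0000
After 1 (propagate distance d=37): x=9.0000 theta=0.0000
After 2 (thin lens f=40): x=9.0000 theta=-0.2250
After 3 (propagate distance d=23): x=3.8250 theta=-0.2250
After 4 (curved mirror R=24): x=3.8250 theta=-87/160 (≈-0.5438)
After 5 (propagate distance d=46 (to screen)): x=-21.1875 theta=-87/160 (≈-0.5438)
Rounded to 4 decimal places: x = -21.1875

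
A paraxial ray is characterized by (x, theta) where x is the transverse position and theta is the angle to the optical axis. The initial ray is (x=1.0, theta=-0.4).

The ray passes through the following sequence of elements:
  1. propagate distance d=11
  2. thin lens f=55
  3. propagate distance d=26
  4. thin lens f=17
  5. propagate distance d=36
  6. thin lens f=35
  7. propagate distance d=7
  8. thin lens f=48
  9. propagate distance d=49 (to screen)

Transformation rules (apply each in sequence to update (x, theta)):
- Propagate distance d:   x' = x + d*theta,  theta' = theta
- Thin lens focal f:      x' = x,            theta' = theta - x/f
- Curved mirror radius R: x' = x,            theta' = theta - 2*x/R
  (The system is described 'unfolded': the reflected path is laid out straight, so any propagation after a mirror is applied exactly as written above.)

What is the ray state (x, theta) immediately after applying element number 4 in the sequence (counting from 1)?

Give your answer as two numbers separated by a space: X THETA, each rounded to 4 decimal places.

Initial: x=1.0000 theta=-0.4000
After 1 (propagate distance d=11): x=-3.4000 theta=-0.4000
After 2 (thin lens f=55): x=-3.4000 theta=-93/275 (≈-0.3382)
After 3 (propagate distance d=26): x=-3353/275 (≈-12.1927) theta=-93/275 (≈-0.3382)
After 4 (thin lens f=17): x=-3353/275 (≈-12.1927) theta=1772/4675 (≈0.3790)
Rounded to 4 decimal places: x = -12.1927, theta = 0.3790

Answer: -12.1927 0.3790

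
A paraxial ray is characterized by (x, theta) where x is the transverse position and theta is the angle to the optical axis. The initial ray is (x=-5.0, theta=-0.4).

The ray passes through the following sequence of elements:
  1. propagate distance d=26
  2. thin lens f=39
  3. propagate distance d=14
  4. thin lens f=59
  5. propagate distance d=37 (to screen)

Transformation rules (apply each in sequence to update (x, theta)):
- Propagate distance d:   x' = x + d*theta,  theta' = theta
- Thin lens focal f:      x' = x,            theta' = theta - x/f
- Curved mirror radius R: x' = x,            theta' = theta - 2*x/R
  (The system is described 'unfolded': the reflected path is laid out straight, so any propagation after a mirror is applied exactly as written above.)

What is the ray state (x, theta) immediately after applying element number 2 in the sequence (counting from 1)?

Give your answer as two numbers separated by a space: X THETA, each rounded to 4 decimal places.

Answer: -15.4000 -0.0051

Derivation:
Initial: x=-5.0000 theta=-0.4000
After 1 (propagate distance d=26): x=-15.4000 theta=-0.4000
After 2 (thin lens f=39): x=-15.4000 theta=-1/195 (≈-0.0051)
Rounded to 4 decimal places: x = -15.4000, theta = -0.0051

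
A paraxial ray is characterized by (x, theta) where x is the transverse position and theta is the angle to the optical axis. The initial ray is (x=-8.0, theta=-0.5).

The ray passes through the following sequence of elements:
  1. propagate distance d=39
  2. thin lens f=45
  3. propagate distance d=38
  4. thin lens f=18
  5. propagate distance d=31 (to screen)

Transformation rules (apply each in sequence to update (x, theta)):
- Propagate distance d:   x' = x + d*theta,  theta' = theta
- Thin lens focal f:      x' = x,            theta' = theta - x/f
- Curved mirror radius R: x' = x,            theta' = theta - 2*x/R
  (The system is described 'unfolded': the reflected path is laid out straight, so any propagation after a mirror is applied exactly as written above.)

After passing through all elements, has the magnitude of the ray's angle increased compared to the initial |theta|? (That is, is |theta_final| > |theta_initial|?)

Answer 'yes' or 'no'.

Answer: yes

Derivation:
Initial: x=-8.0000 theta=-0.5000
After 1 (propagate distance d=39): x=-27.5000 theta=-0.5000
After 2 (thin lens f=45): x=-27.5000 theta=1/9 (≈0.1111)
After 3 (propagate distance d=38): x=-419/18 (≈-23.2778) theta=1/9 (≈0.1111)
After 4 (thin lens f=18): x=-419/18 (≈-23.2778) theta=455/324 (≈1.4043)
After 5 (propagate distance d=31 (to screen)): x=6563/324 (≈20.2562) theta=455/324 (≈1.4043)
|theta_initial|=0.5000 |theta_final|=455/324 (≈1.4043) -> increased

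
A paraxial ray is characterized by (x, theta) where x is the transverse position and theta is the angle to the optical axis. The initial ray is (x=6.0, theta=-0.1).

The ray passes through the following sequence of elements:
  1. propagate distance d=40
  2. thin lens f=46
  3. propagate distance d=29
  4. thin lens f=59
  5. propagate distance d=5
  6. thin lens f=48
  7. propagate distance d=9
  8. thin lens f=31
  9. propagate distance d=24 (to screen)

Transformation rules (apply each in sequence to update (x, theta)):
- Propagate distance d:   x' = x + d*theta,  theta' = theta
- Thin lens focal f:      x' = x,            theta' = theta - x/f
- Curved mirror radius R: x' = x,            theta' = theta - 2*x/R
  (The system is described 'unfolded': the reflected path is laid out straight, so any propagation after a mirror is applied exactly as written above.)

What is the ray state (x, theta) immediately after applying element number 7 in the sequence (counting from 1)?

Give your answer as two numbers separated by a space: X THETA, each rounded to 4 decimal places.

Initial: x=6.0000 theta=-0.1000
After 1 (propagate distance d=40): x=2.0000 theta=-0.1000
After 2 (thin lens f=46): x=2.0000 theta=-33/230 (≈-0.1435)
After 3 (propagate distance d=29): x=-497/230 (≈-2.1609) theta=-33/230 (≈-0.1435)
After 4 (thin lens f=59): x=-497/230 (≈-2.1609) theta=-145/1357 (≈-0.1069)
After 5 (propagate distance d=5): x=-36573/13570 (≈-2.6951) theta=-145/1357 (≈-0.1069)
After 6 (thin lens f=48): x=-36573/13570 (≈-2.6951) theta=-11009/217120 (≈-0.0507)
After 7 (propagate distance d=9): x=-684249/217120 (≈-3.1515) theta=-11009/217120 (≈-0.0507)
Rounded to 4 decimal places: x = -3.1515, theta = -0.0507

Answer: -3.1515 -0.0507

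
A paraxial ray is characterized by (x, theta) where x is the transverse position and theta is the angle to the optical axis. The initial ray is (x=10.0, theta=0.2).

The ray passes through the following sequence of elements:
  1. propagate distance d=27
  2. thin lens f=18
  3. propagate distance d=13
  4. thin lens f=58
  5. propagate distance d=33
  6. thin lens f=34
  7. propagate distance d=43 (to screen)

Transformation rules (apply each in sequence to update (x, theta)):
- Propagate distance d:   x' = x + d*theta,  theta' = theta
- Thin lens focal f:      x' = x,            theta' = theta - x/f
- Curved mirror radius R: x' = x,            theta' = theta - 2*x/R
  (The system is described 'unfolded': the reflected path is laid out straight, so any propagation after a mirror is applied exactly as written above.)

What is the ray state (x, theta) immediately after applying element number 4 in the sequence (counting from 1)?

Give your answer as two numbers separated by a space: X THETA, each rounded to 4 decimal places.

Answer: 6.8778 -0.7741

Derivation:
Initial: x=10.0000 theta=0.2000
After 1 (propagate distance d=27): x=15.4000 theta=0.2000
After 2 (thin lens f=18): x=15.4000 theta=-59/90 (≈-0.6556)
After 3 (propagate distance d=13): x=619/90 (≈6.8778) theta=-59/90 (≈-0.6556)
After 4 (thin lens f=58): x=619/90 (≈6.8778) theta=-449/580 (≈-0.7741)
Rounded to 4 decimal places: x = 6.8778, theta = -0.7741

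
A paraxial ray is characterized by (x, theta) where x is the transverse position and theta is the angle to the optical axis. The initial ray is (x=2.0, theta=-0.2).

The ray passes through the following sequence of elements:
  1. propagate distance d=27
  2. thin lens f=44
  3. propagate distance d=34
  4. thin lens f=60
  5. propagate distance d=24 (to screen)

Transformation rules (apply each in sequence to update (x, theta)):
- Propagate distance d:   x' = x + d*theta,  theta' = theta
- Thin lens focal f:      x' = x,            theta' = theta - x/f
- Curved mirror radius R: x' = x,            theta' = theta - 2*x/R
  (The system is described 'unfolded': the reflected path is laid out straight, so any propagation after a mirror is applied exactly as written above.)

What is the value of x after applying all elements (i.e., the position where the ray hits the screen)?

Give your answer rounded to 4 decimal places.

Answer: -7.4891

Derivation:
Initial: x=2.0000 theta=-0.2000
After 1 (propagate distance d=27): x=-3.4000 theta=-0.2000
After 2 (thin lens f=44): x=-3.4000 theta=-27/220 (≈-0.1227)
After 3 (propagate distance d=34): x=-833/110 (≈-7.5727) theta=-27/220 (≈-0.1227)
After 4 (thin lens f=60): x=-833/110 (≈-7.5727) theta=23/6600 (≈0.0035)
After 5 (propagate distance d=24 (to screen)): x=-4119/550 (≈-7.4891) theta=23/6600 (≈0.0035)
Rounded to 4 decimal places: x = -7.4891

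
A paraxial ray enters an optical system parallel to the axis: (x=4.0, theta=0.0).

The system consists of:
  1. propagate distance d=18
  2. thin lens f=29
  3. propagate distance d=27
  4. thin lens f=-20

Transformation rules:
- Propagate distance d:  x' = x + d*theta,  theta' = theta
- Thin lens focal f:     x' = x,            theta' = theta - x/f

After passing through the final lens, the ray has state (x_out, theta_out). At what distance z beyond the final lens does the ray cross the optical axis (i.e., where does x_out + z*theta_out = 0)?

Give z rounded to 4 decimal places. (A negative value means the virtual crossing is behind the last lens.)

Initial: x=4.0000 theta=0.0000
After 1 (propagate distance d=18): x=4.0000 theta=0.0000
After 2 (thin lens f=29): x=4.0000 theta=-4/29 (≈-0.1379)
After 3 (propagate distance d=27): x=8/29 (≈0.2759) theta=-4/29 (≈-0.1379)
After 4 (thin lens f=-20): x=8/29 (≈0.2759) theta=-18/145 (≈-0.1241)
z_focus = -x_out/theta_out = -(8/29)/(-18/145) = 20/9 ≈ 2.2222
Rounded to 4 decimal places: z = 2.2222

Answer: 2.2222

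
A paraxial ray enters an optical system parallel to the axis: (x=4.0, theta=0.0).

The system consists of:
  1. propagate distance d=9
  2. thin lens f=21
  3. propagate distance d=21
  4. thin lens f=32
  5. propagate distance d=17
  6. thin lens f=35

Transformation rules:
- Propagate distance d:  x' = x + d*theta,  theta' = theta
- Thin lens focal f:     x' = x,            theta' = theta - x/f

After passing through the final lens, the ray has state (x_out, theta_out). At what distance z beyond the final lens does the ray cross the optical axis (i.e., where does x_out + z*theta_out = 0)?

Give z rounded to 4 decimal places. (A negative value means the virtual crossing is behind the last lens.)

Initial: x=4.0000 theta=0.0000
After 1 (propagate distance d=9): x=4.0000 theta=0.0000
After 2 (thin lens f=21): x=4.0000 theta=-4/21 (≈-0.1905)
After 3 (propagate distance d=21): x=0.0000 theta=-4/21 (≈-0.1905)
After 4 (thin lens f=32): x=0.0000 theta=-4/21 (≈-0.1905)
After 5 (propagate distance d=17): x=-68/21 (≈-3.2381) theta=-4/21 (≈-0.1905)
After 6 (thin lens f=35): x=-68/21 (≈-3.2381) theta=-24/245 (≈-0.0980)
z_focus = -x_out/theta_out = -(-68/21)/(-24/245) = -595/18 ≈ -33.0556
Rounded to 4 decimal places: z = -33.0556

Answer: -33.0556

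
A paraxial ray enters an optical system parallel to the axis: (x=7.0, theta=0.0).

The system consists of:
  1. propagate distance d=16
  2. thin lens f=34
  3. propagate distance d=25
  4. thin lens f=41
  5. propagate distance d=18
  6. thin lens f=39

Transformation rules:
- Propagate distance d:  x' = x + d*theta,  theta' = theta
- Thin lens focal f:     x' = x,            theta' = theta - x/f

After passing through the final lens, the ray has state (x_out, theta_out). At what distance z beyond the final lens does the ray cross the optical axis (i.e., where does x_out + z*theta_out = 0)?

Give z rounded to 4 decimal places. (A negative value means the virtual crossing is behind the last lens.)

Initial: x=7.0000 theta=0.0000
After 1 (propagate distance d=16): x=7.0000 theta=0.0000
After 2 (thin lens f=34): x=7.0000 theta=-7/34 (≈-0.2059)
After 3 (propagate distance d=25): x=63/34 (≈1.8529) theta=-7/34 (≈-0.2059)
After 4 (thin lens f=41): x=63/34 (≈1.8529) theta=-175/697 (≈-0.2511)
After 5 (propagate distance d=18): x=-3717/1394 (≈-2.6664) theta=-175/697 (≈-0.2511)
After 6 (thin lens f=39): x=-3717/1394 (≈-2.6664) theta=-3311/18122 (≈-0.1827)
z_focus = -x_out/theta_out = -(-3717/1394)/(-3311/18122) = -6903/473 ≈ -14.5941
Rounded to 4 decimal places: z = -14.5941

Answer: -14.5941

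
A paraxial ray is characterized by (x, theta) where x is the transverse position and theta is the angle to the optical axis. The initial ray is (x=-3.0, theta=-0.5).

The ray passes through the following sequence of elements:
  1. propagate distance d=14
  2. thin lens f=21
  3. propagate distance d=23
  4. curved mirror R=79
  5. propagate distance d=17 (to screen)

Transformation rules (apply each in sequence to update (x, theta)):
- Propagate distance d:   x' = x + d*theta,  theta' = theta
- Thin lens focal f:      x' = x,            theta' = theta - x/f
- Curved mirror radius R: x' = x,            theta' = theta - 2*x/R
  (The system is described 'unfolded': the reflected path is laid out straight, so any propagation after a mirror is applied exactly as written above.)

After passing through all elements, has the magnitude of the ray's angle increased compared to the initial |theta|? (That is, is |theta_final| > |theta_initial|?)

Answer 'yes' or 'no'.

Initial: x=-3.0000 theta=-0.5000
After 1 (propagate distance d=14): x=-10.0000 theta=-0.5000
After 2 (thin lens f=21): x=-10.0000 theta=-1/42 (≈-0.0238)
After 3 (propagate distance d=23): x=-443/42 (≈-10.5476) theta=-1/42 (≈-0.0238)
After 4 (curved mirror R=79): x=-443/42 (≈-10.5476) theta=269/1106 (≈0.2432)
After 5 (propagate distance d=17 (to screen)): x=-10639/1659 (≈-6.4129) theta=269/1106 (≈0.2432)
|theta_initial|=0.5000 |theta_final|=269/1106 (≈0.2432) -> not increased

Answer: no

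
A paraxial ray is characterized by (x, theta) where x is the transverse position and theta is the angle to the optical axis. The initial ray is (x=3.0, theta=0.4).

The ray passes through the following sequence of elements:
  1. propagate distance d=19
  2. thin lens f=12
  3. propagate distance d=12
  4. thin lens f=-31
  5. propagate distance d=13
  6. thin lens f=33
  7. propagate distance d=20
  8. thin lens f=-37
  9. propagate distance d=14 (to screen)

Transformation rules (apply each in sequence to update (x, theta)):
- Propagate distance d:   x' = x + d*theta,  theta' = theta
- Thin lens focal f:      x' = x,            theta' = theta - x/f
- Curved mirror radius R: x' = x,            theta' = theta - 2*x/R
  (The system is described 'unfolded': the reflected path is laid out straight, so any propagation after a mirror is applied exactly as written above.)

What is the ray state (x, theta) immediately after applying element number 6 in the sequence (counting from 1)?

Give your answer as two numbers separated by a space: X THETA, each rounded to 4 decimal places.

Initial: x=3.0000 theta=0.4000
After 1 (propagate distance d=19): x=10.6000 theta=0.4000
After 2 (thin lens f=12): x=10.6000 theta=-29/60 (≈-0.4833)
After 3 (propagate distance d=12): x=4.8000 theta=-29/60 (≈-0.4833)
After 4 (thin lens f=-31): x=4.8000 theta=-611/1860 (≈-0.3285)
After 5 (propagate distance d=13): x=197/372 (≈0.5296) theta=-611/1860 (≈-0.3285)
After 6 (thin lens f=33): x=197/372 (≈0.5296) theta=-5287/15345 (≈-0.3445)
Rounded to 4 decimal places: x = 0.5296, theta = -0.3445

Answer: 0.5296 -0.3445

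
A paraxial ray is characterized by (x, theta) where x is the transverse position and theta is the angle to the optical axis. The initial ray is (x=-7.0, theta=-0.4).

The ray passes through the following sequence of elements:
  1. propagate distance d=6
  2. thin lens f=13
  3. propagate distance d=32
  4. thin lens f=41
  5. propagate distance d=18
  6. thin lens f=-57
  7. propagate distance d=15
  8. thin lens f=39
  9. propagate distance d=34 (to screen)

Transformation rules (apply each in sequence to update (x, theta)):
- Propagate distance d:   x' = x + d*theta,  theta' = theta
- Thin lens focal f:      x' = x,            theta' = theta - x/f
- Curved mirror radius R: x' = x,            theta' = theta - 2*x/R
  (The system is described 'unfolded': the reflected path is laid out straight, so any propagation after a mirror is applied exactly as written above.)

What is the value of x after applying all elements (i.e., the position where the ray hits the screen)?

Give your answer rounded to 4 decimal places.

Initial: x=-7.0000 theta=-0.4000
After 1 (propagate distance d=6): x=-9.4000 theta=-0.4000
After 2 (thin lens f=13): x=-9.4000 theta=21/65 (≈0.3231)
After 3 (propagate distance d=32): x=61/65 (≈0.9385) theta=21/65 (≈0.3231)
After 4 (thin lens f=41): x=61/65 (≈0.9385) theta=160/533 (≈0.3002)
After 5 (propagate distance d=18): x=16901/2665 (≈6.3418) theta=160/533 (≈0.3002)
After 6 (thin lens f=-57): x=16901/2665 (≈6.3418) theta=62501/151905 (≈0.4114)
After 7 (propagate distance d=15): x=633624/50635 (≈12.5136) theta=62501/151905 (≈0.4114)
After 8 (thin lens f=39): x=633624/50635 (≈12.5136) theta=178889/1974765 (≈0.0906)
After 9 (propagate distance d=34 (to screen)): x=30793562/1974765 (≈15.5935) theta=178889/1974765 (≈0.0906)
Rounded to 4 decimal places: x = 15.5935

Answer: 15.5935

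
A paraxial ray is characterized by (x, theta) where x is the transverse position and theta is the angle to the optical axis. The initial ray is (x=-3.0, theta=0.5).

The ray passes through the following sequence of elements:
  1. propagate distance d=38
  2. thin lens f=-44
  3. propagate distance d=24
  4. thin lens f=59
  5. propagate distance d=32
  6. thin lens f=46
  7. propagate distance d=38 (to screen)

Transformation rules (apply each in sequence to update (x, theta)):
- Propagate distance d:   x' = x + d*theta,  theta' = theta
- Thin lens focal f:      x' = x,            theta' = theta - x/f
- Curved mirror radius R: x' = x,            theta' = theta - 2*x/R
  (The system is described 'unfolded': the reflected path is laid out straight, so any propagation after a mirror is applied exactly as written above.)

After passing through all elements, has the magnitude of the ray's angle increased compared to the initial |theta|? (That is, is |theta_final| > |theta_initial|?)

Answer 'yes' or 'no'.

Initial: x=-3.0000 theta=0.5000
After 1 (propagate distance d=38): x=16.0000 theta=0.5000
After 2 (thin lens f=-44): x=16.0000 theta=19/22 (≈0.8636)
After 3 (propagate distance d=24): x=404/11 (≈36.7273) theta=19/22 (≈0.8636)
After 4 (thin lens f=59): x=404/11 (≈36.7273) theta=313/1298 (≈0.2411)
After 5 (propagate distance d=32): x=28844/649 (≈44.4438) theta=313/1298 (≈0.2411)
After 6 (thin lens f=46): x=28844/649 (≈44.4438) theta=-21645/29854 (≈-0.7250)
After 7 (propagate distance d=38 (to screen)): x=252157/14927 (≈16.8927) theta=-21645/29854 (≈-0.7250)
|theta_initial|=0.5000 |theta_final|=21645/29854 (≈0.7250) -> increased

Answer: yes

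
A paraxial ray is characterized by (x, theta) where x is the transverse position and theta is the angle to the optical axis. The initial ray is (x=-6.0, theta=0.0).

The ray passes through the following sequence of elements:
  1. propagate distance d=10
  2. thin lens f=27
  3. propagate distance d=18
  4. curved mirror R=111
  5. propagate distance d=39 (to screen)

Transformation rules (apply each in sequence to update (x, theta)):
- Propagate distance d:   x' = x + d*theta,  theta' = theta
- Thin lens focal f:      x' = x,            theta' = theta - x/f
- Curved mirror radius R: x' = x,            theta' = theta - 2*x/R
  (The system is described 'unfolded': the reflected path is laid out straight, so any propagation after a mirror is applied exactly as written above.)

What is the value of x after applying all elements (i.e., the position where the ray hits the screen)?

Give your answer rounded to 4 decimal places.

Initial: x=-6.0000 theta=0.0000
After 1 (propagate distance d=10): x=-6.0000 theta=0.0000
After 2 (thin lens f=27): x=-6.0000 theta=2/9 (≈0.2222)
After 3 (propagate distance d=18): x=-2.0000 theta=2/9 (≈0.2222)
After 4 (curved mirror R=111): x=-2.0000 theta=86/333 (≈0.2583)
After 5 (propagate distance d=39 (to screen)): x=896/111 (≈8.0721) theta=86/333 (≈0.2583)
Rounded to 4 decimal places: x = 8.0721

Answer: 8.0721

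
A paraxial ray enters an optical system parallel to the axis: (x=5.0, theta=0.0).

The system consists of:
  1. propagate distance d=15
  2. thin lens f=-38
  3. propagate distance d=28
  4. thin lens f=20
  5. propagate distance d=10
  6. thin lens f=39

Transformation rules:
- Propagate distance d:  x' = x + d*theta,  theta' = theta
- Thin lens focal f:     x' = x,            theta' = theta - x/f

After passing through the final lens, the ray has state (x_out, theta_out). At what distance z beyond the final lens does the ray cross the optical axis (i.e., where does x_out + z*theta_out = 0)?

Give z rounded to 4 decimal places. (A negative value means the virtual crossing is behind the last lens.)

Answer: 12.6375

Derivation:
Initial: x=5.0000 theta=0.0000
After 1 (propagate distance d=15): x=5.0000 theta=0.0000
After 2 (thin lens f=-38): x=5.0000 theta=5/38 (≈0.1316)
After 3 (propagate distance d=28): x=165/19 (≈8.6842) theta=5/38 (≈0.1316)
After 4 (thin lens f=20): x=165/19 (≈8.6842) theta=-23/76 (≈-0.3026)
After 5 (propagate distance d=10): x=215/38 (≈5.6579) theta=-23/76 (≈-0.3026)
After 6 (thin lens f=39): x=215/38 (≈5.6579) theta=-1327/2964 (≈-0.4477)
z_focus = -x_out/theta_out = -(215/38)/(-1327/2964) = 16770/1327 ≈ 12.6375
Rounded to 4 decimal places: z = 12.6375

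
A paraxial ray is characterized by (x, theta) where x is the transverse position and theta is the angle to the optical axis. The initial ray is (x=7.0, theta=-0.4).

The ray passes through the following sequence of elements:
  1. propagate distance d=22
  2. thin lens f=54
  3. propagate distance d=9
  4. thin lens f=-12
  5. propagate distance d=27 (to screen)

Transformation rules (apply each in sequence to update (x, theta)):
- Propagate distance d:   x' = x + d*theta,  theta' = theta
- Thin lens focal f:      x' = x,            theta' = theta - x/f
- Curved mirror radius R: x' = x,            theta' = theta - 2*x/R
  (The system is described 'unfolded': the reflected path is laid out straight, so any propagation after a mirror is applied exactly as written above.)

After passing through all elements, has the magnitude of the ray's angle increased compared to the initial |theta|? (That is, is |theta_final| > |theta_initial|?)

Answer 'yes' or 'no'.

Initial: x=7.0000 theta=-0.4000
After 1 (propagate distance d=22): x=-1.8000 theta=-0.4000
After 2 (thin lens f=54): x=-1.8000 theta=-11/30 (≈-0.3667)
After 3 (propagate distance d=9): x=-5.1000 theta=-11/30 (≈-0.3667)
After 4 (thin lens f=-12): x=-5.1000 theta=-19/24 (≈-0.7917)
After 5 (propagate distance d=27 (to screen)): x=-26.4750 theta=-19/24 (≈-0.7917)
|theta_initial|=0.4000 |theta_final|=19/24 (≈0.7917) -> increased

Answer: yes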